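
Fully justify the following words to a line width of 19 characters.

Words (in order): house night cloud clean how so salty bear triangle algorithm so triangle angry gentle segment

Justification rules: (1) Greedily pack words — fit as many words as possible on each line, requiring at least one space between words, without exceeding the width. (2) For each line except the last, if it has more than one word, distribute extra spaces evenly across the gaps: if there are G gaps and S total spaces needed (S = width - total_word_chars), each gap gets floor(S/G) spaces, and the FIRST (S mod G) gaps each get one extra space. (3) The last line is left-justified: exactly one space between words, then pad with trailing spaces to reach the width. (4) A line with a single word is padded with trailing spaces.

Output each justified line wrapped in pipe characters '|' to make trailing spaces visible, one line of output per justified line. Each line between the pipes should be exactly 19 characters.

Line 1: ['house', 'night', 'cloud'] (min_width=17, slack=2)
Line 2: ['clean', 'how', 'so', 'salty'] (min_width=18, slack=1)
Line 3: ['bear', 'triangle'] (min_width=13, slack=6)
Line 4: ['algorithm', 'so'] (min_width=12, slack=7)
Line 5: ['triangle', 'angry'] (min_width=14, slack=5)
Line 6: ['gentle', 'segment'] (min_width=14, slack=5)

Answer: |house  night  cloud|
|clean  how so salty|
|bear       triangle|
|algorithm        so|
|triangle      angry|
|gentle segment     |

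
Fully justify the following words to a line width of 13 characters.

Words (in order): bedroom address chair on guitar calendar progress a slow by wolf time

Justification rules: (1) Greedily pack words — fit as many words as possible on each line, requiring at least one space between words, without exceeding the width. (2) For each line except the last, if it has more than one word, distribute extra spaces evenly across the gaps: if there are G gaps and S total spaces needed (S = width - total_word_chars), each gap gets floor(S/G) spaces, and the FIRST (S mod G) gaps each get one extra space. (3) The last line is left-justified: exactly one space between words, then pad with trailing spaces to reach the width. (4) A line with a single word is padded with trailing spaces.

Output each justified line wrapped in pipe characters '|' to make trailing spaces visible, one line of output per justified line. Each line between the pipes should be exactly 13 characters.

Line 1: ['bedroom'] (min_width=7, slack=6)
Line 2: ['address', 'chair'] (min_width=13, slack=0)
Line 3: ['on', 'guitar'] (min_width=9, slack=4)
Line 4: ['calendar'] (min_width=8, slack=5)
Line 5: ['progress', 'a'] (min_width=10, slack=3)
Line 6: ['slow', 'by', 'wolf'] (min_width=12, slack=1)
Line 7: ['time'] (min_width=4, slack=9)

Answer: |bedroom      |
|address chair|
|on     guitar|
|calendar     |
|progress    a|
|slow  by wolf|
|time         |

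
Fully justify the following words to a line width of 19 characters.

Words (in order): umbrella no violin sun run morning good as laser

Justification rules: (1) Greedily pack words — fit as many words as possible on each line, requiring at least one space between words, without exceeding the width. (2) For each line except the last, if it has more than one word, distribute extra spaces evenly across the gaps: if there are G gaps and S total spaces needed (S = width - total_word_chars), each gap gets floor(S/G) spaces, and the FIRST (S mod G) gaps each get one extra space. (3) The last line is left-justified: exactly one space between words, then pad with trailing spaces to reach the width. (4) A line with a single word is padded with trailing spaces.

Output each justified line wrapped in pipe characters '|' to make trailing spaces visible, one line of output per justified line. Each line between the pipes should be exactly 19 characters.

Line 1: ['umbrella', 'no', 'violin'] (min_width=18, slack=1)
Line 2: ['sun', 'run', 'morning'] (min_width=15, slack=4)
Line 3: ['good', 'as', 'laser'] (min_width=13, slack=6)

Answer: |umbrella  no violin|
|sun   run   morning|
|good as laser      |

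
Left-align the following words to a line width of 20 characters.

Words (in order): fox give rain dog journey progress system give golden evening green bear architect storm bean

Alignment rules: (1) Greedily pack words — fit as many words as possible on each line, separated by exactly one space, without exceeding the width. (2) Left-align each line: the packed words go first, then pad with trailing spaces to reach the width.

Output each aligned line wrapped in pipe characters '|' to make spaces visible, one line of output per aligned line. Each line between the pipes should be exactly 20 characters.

Line 1: ['fox', 'give', 'rain', 'dog'] (min_width=17, slack=3)
Line 2: ['journey', 'progress'] (min_width=16, slack=4)
Line 3: ['system', 'give', 'golden'] (min_width=18, slack=2)
Line 4: ['evening', 'green', 'bear'] (min_width=18, slack=2)
Line 5: ['architect', 'storm', 'bean'] (min_width=20, slack=0)

Answer: |fox give rain dog   |
|journey progress    |
|system give golden  |
|evening green bear  |
|architect storm bean|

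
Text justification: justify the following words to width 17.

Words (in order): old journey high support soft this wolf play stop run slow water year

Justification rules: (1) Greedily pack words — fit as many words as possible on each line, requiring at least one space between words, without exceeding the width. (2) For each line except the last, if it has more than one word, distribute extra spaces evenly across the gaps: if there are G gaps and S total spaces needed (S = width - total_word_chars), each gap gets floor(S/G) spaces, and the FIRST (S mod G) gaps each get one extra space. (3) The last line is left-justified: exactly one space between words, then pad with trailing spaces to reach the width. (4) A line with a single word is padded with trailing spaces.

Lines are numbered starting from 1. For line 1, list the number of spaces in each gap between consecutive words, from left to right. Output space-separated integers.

Line 1: ['old', 'journey', 'high'] (min_width=16, slack=1)
Line 2: ['support', 'soft', 'this'] (min_width=17, slack=0)
Line 3: ['wolf', 'play', 'stop'] (min_width=14, slack=3)
Line 4: ['run', 'slow', 'water'] (min_width=14, slack=3)
Line 5: ['year'] (min_width=4, slack=13)

Answer: 2 1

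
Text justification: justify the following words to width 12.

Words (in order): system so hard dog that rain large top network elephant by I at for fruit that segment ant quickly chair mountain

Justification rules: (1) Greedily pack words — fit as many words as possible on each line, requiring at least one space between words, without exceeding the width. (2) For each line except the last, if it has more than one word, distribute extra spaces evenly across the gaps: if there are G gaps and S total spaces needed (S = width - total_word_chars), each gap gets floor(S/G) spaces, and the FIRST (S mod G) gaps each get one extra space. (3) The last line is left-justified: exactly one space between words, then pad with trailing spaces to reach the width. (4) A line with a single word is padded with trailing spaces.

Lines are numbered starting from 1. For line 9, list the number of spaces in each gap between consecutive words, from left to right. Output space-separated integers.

Line 1: ['system', 'so'] (min_width=9, slack=3)
Line 2: ['hard', 'dog'] (min_width=8, slack=4)
Line 3: ['that', 'rain'] (min_width=9, slack=3)
Line 4: ['large', 'top'] (min_width=9, slack=3)
Line 5: ['network'] (min_width=7, slack=5)
Line 6: ['elephant', 'by'] (min_width=11, slack=1)
Line 7: ['I', 'at', 'for'] (min_width=8, slack=4)
Line 8: ['fruit', 'that'] (min_width=10, slack=2)
Line 9: ['segment', 'ant'] (min_width=11, slack=1)
Line 10: ['quickly'] (min_width=7, slack=5)
Line 11: ['chair'] (min_width=5, slack=7)
Line 12: ['mountain'] (min_width=8, slack=4)

Answer: 2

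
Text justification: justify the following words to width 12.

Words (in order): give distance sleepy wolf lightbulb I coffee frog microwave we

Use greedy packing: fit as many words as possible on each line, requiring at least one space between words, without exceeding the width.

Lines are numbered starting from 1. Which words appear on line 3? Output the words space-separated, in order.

Line 1: ['give'] (min_width=4, slack=8)
Line 2: ['distance'] (min_width=8, slack=4)
Line 3: ['sleepy', 'wolf'] (min_width=11, slack=1)
Line 4: ['lightbulb', 'I'] (min_width=11, slack=1)
Line 5: ['coffee', 'frog'] (min_width=11, slack=1)
Line 6: ['microwave', 'we'] (min_width=12, slack=0)

Answer: sleepy wolf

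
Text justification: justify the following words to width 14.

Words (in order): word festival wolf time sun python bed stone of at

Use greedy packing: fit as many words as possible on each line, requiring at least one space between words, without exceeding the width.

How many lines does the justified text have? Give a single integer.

Answer: 4

Derivation:
Line 1: ['word', 'festival'] (min_width=13, slack=1)
Line 2: ['wolf', 'time', 'sun'] (min_width=13, slack=1)
Line 3: ['python', 'bed'] (min_width=10, slack=4)
Line 4: ['stone', 'of', 'at'] (min_width=11, slack=3)
Total lines: 4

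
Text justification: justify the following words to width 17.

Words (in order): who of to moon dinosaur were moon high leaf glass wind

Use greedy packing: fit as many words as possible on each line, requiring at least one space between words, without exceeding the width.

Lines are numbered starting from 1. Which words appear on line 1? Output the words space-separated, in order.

Line 1: ['who', 'of', 'to', 'moon'] (min_width=14, slack=3)
Line 2: ['dinosaur', 'were'] (min_width=13, slack=4)
Line 3: ['moon', 'high', 'leaf'] (min_width=14, slack=3)
Line 4: ['glass', 'wind'] (min_width=10, slack=7)

Answer: who of to moon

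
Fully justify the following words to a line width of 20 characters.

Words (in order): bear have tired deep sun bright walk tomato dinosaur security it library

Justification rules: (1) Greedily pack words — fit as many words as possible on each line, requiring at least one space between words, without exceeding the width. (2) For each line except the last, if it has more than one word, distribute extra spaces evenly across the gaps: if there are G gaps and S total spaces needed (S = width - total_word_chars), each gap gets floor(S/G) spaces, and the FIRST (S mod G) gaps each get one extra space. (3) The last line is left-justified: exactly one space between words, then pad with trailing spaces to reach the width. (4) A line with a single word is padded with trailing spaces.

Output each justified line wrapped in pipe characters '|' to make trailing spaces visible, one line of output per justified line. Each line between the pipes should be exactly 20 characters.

Line 1: ['bear', 'have', 'tired', 'deep'] (min_width=20, slack=0)
Line 2: ['sun', 'bright', 'walk'] (min_width=15, slack=5)
Line 3: ['tomato', 'dinosaur'] (min_width=15, slack=5)
Line 4: ['security', 'it', 'library'] (min_width=19, slack=1)

Answer: |bear have tired deep|
|sun    bright   walk|
|tomato      dinosaur|
|security it library |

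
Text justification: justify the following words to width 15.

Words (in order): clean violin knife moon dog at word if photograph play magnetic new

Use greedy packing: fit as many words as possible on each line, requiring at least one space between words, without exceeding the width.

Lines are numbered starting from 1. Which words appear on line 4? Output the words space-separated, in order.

Line 1: ['clean', 'violin'] (min_width=12, slack=3)
Line 2: ['knife', 'moon', 'dog'] (min_width=14, slack=1)
Line 3: ['at', 'word', 'if'] (min_width=10, slack=5)
Line 4: ['photograph', 'play'] (min_width=15, slack=0)
Line 5: ['magnetic', 'new'] (min_width=12, slack=3)

Answer: photograph play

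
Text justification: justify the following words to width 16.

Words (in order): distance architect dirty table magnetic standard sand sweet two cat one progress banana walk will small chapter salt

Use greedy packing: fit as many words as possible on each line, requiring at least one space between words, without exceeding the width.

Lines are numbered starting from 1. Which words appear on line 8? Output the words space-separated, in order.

Answer: small chapter

Derivation:
Line 1: ['distance'] (min_width=8, slack=8)
Line 2: ['architect', 'dirty'] (min_width=15, slack=1)
Line 3: ['table', 'magnetic'] (min_width=14, slack=2)
Line 4: ['standard', 'sand'] (min_width=13, slack=3)
Line 5: ['sweet', 'two', 'cat'] (min_width=13, slack=3)
Line 6: ['one', 'progress'] (min_width=12, slack=4)
Line 7: ['banana', 'walk', 'will'] (min_width=16, slack=0)
Line 8: ['small', 'chapter'] (min_width=13, slack=3)
Line 9: ['salt'] (min_width=4, slack=12)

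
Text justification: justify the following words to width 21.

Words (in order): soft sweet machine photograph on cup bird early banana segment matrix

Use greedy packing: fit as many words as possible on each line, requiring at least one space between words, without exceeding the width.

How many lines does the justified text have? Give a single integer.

Answer: 4

Derivation:
Line 1: ['soft', 'sweet', 'machine'] (min_width=18, slack=3)
Line 2: ['photograph', 'on', 'cup'] (min_width=17, slack=4)
Line 3: ['bird', 'early', 'banana'] (min_width=17, slack=4)
Line 4: ['segment', 'matrix'] (min_width=14, slack=7)
Total lines: 4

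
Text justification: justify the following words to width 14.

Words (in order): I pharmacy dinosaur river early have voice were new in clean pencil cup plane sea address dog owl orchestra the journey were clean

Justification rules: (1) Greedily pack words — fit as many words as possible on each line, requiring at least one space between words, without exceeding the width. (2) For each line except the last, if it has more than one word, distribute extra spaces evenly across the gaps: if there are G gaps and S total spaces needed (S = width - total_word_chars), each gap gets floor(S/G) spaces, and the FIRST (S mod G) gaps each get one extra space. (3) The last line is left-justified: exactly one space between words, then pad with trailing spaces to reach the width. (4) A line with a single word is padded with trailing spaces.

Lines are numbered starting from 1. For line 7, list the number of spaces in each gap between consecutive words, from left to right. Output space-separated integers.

Line 1: ['I', 'pharmacy'] (min_width=10, slack=4)
Line 2: ['dinosaur', 'river'] (min_width=14, slack=0)
Line 3: ['early', 'have'] (min_width=10, slack=4)
Line 4: ['voice', 'were', 'new'] (min_width=14, slack=0)
Line 5: ['in', 'clean'] (min_width=8, slack=6)
Line 6: ['pencil', 'cup'] (min_width=10, slack=4)
Line 7: ['plane', 'sea'] (min_width=9, slack=5)
Line 8: ['address', 'dog'] (min_width=11, slack=3)
Line 9: ['owl', 'orchestra'] (min_width=13, slack=1)
Line 10: ['the', 'journey'] (min_width=11, slack=3)
Line 11: ['were', 'clean'] (min_width=10, slack=4)

Answer: 6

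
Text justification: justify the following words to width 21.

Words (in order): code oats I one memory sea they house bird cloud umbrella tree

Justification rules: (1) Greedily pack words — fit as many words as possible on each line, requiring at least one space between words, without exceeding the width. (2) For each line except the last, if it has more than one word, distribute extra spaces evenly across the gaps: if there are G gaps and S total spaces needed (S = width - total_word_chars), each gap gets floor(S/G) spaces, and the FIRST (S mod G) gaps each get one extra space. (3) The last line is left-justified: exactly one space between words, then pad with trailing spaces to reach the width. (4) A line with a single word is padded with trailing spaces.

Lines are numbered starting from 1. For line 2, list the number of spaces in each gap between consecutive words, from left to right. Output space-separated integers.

Line 1: ['code', 'oats', 'I', 'one'] (min_width=15, slack=6)
Line 2: ['memory', 'sea', 'they', 'house'] (min_width=21, slack=0)
Line 3: ['bird', 'cloud', 'umbrella'] (min_width=19, slack=2)
Line 4: ['tree'] (min_width=4, slack=17)

Answer: 1 1 1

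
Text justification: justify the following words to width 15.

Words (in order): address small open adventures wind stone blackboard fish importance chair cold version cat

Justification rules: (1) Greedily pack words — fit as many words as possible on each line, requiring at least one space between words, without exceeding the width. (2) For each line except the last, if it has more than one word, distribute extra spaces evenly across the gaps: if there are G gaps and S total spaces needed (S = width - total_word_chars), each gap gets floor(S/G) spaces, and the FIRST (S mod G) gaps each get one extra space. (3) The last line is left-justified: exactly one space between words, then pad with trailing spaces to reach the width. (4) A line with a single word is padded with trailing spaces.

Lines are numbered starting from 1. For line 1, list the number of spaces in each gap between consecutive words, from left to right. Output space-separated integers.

Line 1: ['address', 'small'] (min_width=13, slack=2)
Line 2: ['open', 'adventures'] (min_width=15, slack=0)
Line 3: ['wind', 'stone'] (min_width=10, slack=5)
Line 4: ['blackboard', 'fish'] (min_width=15, slack=0)
Line 5: ['importance'] (min_width=10, slack=5)
Line 6: ['chair', 'cold'] (min_width=10, slack=5)
Line 7: ['version', 'cat'] (min_width=11, slack=4)

Answer: 3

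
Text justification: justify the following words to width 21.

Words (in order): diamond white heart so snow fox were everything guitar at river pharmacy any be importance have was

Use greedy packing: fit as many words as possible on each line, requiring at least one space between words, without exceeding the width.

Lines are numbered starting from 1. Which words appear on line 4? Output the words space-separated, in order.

Answer: river pharmacy any be

Derivation:
Line 1: ['diamond', 'white', 'heart'] (min_width=19, slack=2)
Line 2: ['so', 'snow', 'fox', 'were'] (min_width=16, slack=5)
Line 3: ['everything', 'guitar', 'at'] (min_width=20, slack=1)
Line 4: ['river', 'pharmacy', 'any', 'be'] (min_width=21, slack=0)
Line 5: ['importance', 'have', 'was'] (min_width=19, slack=2)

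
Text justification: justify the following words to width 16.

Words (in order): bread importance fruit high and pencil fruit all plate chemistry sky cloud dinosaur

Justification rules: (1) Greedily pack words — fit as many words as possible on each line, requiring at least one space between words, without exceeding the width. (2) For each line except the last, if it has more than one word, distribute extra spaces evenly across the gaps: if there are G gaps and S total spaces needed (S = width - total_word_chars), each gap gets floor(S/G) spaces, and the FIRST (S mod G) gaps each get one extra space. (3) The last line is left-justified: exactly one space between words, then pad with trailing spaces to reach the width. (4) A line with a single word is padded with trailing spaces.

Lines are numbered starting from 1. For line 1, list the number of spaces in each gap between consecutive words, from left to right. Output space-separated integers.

Line 1: ['bread', 'importance'] (min_width=16, slack=0)
Line 2: ['fruit', 'high', 'and'] (min_width=14, slack=2)
Line 3: ['pencil', 'fruit', 'all'] (min_width=16, slack=0)
Line 4: ['plate', 'chemistry'] (min_width=15, slack=1)
Line 5: ['sky', 'cloud'] (min_width=9, slack=7)
Line 6: ['dinosaur'] (min_width=8, slack=8)

Answer: 1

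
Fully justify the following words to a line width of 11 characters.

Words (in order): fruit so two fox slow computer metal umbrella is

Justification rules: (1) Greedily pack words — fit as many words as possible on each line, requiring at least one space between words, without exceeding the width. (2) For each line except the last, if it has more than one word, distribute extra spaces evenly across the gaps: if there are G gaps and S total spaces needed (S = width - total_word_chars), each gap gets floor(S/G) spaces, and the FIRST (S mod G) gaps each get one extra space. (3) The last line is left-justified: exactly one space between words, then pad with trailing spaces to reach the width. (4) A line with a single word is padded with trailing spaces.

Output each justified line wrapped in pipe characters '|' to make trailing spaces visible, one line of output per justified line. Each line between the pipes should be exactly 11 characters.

Line 1: ['fruit', 'so'] (min_width=8, slack=3)
Line 2: ['two', 'fox'] (min_width=7, slack=4)
Line 3: ['slow'] (min_width=4, slack=7)
Line 4: ['computer'] (min_width=8, slack=3)
Line 5: ['metal'] (min_width=5, slack=6)
Line 6: ['umbrella', 'is'] (min_width=11, slack=0)

Answer: |fruit    so|
|two     fox|
|slow       |
|computer   |
|metal      |
|umbrella is|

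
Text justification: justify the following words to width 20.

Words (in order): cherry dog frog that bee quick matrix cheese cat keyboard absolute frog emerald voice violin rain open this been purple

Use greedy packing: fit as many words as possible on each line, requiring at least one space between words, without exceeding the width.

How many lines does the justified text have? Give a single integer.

Answer: 7

Derivation:
Line 1: ['cherry', 'dog', 'frog', 'that'] (min_width=20, slack=0)
Line 2: ['bee', 'quick', 'matrix'] (min_width=16, slack=4)
Line 3: ['cheese', 'cat', 'keyboard'] (min_width=19, slack=1)
Line 4: ['absolute', 'frog'] (min_width=13, slack=7)
Line 5: ['emerald', 'voice', 'violin'] (min_width=20, slack=0)
Line 6: ['rain', 'open', 'this', 'been'] (min_width=19, slack=1)
Line 7: ['purple'] (min_width=6, slack=14)
Total lines: 7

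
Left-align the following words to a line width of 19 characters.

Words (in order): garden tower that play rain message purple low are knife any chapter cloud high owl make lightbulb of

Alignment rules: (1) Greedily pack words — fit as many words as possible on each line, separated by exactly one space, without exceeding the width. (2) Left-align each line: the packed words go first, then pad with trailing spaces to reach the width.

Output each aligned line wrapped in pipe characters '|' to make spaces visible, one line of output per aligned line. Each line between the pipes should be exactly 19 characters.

Line 1: ['garden', 'tower', 'that'] (min_width=17, slack=2)
Line 2: ['play', 'rain', 'message'] (min_width=17, slack=2)
Line 3: ['purple', 'low', 'are'] (min_width=14, slack=5)
Line 4: ['knife', 'any', 'chapter'] (min_width=17, slack=2)
Line 5: ['cloud', 'high', 'owl', 'make'] (min_width=19, slack=0)
Line 6: ['lightbulb', 'of'] (min_width=12, slack=7)

Answer: |garden tower that  |
|play rain message  |
|purple low are     |
|knife any chapter  |
|cloud high owl make|
|lightbulb of       |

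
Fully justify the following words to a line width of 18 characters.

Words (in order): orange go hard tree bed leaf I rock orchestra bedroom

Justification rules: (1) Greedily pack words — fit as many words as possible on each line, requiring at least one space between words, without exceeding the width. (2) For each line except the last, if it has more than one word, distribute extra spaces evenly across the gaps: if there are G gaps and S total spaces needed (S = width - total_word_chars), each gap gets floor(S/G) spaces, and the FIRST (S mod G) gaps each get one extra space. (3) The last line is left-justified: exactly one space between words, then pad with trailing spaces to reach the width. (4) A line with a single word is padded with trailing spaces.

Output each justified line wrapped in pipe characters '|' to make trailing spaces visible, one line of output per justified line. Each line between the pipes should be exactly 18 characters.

Answer: |orange   go   hard|
|tree  bed  leaf  I|
|rock     orchestra|
|bedroom           |

Derivation:
Line 1: ['orange', 'go', 'hard'] (min_width=14, slack=4)
Line 2: ['tree', 'bed', 'leaf', 'I'] (min_width=15, slack=3)
Line 3: ['rock', 'orchestra'] (min_width=14, slack=4)
Line 4: ['bedroom'] (min_width=7, slack=11)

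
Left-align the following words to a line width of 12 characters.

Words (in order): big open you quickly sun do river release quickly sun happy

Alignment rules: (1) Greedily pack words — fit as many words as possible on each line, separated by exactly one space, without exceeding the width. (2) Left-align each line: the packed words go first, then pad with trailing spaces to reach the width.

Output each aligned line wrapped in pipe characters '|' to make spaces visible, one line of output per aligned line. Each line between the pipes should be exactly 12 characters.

Line 1: ['big', 'open', 'you'] (min_width=12, slack=0)
Line 2: ['quickly', 'sun'] (min_width=11, slack=1)
Line 3: ['do', 'river'] (min_width=8, slack=4)
Line 4: ['release'] (min_width=7, slack=5)
Line 5: ['quickly', 'sun'] (min_width=11, slack=1)
Line 6: ['happy'] (min_width=5, slack=7)

Answer: |big open you|
|quickly sun |
|do river    |
|release     |
|quickly sun |
|happy       |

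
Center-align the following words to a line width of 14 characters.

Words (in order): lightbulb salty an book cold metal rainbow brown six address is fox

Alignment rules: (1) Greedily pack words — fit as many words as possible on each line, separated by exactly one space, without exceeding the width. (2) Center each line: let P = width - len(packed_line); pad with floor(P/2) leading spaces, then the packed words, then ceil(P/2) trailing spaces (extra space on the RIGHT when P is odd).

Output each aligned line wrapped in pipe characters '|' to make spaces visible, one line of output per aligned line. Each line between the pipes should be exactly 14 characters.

Answer: |  lightbulb   |
|salty an book |
|  cold metal  |
|rainbow brown |
|six address is|
|     fox      |

Derivation:
Line 1: ['lightbulb'] (min_width=9, slack=5)
Line 2: ['salty', 'an', 'book'] (min_width=13, slack=1)
Line 3: ['cold', 'metal'] (min_width=10, slack=4)
Line 4: ['rainbow', 'brown'] (min_width=13, slack=1)
Line 5: ['six', 'address', 'is'] (min_width=14, slack=0)
Line 6: ['fox'] (min_width=3, slack=11)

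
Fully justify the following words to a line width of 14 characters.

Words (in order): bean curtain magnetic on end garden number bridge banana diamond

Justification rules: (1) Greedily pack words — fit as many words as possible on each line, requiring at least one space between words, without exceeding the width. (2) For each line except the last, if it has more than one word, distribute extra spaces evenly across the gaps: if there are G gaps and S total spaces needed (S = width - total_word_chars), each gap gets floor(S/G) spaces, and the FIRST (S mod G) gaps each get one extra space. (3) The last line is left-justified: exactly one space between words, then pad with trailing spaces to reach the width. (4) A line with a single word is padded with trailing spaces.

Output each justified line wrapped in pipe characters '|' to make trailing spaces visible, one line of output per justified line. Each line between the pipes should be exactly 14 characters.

Line 1: ['bean', 'curtain'] (min_width=12, slack=2)
Line 2: ['magnetic', 'on'] (min_width=11, slack=3)
Line 3: ['end', 'garden'] (min_width=10, slack=4)
Line 4: ['number', 'bridge'] (min_width=13, slack=1)
Line 5: ['banana', 'diamond'] (min_width=14, slack=0)

Answer: |bean   curtain|
|magnetic    on|
|end     garden|
|number  bridge|
|banana diamond|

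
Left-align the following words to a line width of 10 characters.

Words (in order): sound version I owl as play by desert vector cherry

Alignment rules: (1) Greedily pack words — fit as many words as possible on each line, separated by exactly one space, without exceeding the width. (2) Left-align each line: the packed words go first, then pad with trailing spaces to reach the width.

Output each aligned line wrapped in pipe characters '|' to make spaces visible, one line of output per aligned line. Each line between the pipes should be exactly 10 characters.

Line 1: ['sound'] (min_width=5, slack=5)
Line 2: ['version', 'I'] (min_width=9, slack=1)
Line 3: ['owl', 'as'] (min_width=6, slack=4)
Line 4: ['play', 'by'] (min_width=7, slack=3)
Line 5: ['desert'] (min_width=6, slack=4)
Line 6: ['vector'] (min_width=6, slack=4)
Line 7: ['cherry'] (min_width=6, slack=4)

Answer: |sound     |
|version I |
|owl as    |
|play by   |
|desert    |
|vector    |
|cherry    |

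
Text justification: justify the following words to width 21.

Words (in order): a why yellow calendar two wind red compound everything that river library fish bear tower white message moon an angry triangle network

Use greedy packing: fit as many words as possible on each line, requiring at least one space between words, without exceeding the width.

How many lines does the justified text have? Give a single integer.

Answer: 7

Derivation:
Line 1: ['a', 'why', 'yellow', 'calendar'] (min_width=21, slack=0)
Line 2: ['two', 'wind', 'red', 'compound'] (min_width=21, slack=0)
Line 3: ['everything', 'that', 'river'] (min_width=21, slack=0)
Line 4: ['library', 'fish', 'bear'] (min_width=17, slack=4)
Line 5: ['tower', 'white', 'message'] (min_width=19, slack=2)
Line 6: ['moon', 'an', 'angry'] (min_width=13, slack=8)
Line 7: ['triangle', 'network'] (min_width=16, slack=5)
Total lines: 7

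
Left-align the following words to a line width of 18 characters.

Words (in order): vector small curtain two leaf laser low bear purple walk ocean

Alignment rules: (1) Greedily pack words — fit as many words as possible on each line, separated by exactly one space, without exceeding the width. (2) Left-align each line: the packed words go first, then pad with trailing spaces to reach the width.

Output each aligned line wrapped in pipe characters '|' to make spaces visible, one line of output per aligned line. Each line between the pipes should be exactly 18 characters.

Line 1: ['vector', 'small'] (min_width=12, slack=6)
Line 2: ['curtain', 'two', 'leaf'] (min_width=16, slack=2)
Line 3: ['laser', 'low', 'bear'] (min_width=14, slack=4)
Line 4: ['purple', 'walk', 'ocean'] (min_width=17, slack=1)

Answer: |vector small      |
|curtain two leaf  |
|laser low bear    |
|purple walk ocean |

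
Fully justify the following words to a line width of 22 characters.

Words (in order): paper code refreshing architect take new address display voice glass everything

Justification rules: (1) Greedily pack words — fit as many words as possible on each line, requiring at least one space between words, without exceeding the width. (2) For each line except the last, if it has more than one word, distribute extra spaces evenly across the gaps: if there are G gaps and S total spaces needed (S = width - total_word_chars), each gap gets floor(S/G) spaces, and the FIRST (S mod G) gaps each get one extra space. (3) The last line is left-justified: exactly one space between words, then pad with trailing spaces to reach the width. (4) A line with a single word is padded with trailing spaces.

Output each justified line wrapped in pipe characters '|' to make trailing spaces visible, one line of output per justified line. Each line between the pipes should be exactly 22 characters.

Answer: |paper  code refreshing|
|architect   take   new|
|address  display voice|
|glass everything      |

Derivation:
Line 1: ['paper', 'code', 'refreshing'] (min_width=21, slack=1)
Line 2: ['architect', 'take', 'new'] (min_width=18, slack=4)
Line 3: ['address', 'display', 'voice'] (min_width=21, slack=1)
Line 4: ['glass', 'everything'] (min_width=16, slack=6)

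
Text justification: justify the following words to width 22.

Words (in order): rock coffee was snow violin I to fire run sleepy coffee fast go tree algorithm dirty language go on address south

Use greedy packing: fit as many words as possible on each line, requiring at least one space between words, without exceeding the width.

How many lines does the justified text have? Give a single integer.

Line 1: ['rock', 'coffee', 'was', 'snow'] (min_width=20, slack=2)
Line 2: ['violin', 'I', 'to', 'fire', 'run'] (min_width=20, slack=2)
Line 3: ['sleepy', 'coffee', 'fast', 'go'] (min_width=21, slack=1)
Line 4: ['tree', 'algorithm', 'dirty'] (min_width=20, slack=2)
Line 5: ['language', 'go', 'on', 'address'] (min_width=22, slack=0)
Line 6: ['south'] (min_width=5, slack=17)
Total lines: 6

Answer: 6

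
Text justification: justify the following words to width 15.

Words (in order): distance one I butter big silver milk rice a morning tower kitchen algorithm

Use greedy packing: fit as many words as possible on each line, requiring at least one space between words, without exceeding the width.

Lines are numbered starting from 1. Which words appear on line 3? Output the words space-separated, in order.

Line 1: ['distance', 'one', 'I'] (min_width=14, slack=1)
Line 2: ['butter', 'big'] (min_width=10, slack=5)
Line 3: ['silver', 'milk'] (min_width=11, slack=4)
Line 4: ['rice', 'a', 'morning'] (min_width=14, slack=1)
Line 5: ['tower', 'kitchen'] (min_width=13, slack=2)
Line 6: ['algorithm'] (min_width=9, slack=6)

Answer: silver milk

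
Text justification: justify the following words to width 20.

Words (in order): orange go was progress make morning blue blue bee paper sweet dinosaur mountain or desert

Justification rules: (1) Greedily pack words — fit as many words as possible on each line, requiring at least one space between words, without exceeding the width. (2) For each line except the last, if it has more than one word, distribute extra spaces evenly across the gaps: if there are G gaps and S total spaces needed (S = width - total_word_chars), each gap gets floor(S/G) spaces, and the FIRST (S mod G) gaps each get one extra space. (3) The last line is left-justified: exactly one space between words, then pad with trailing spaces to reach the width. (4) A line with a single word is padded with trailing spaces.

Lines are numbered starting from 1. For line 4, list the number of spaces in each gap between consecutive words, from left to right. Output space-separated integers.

Answer: 4 3

Derivation:
Line 1: ['orange', 'go', 'was'] (min_width=13, slack=7)
Line 2: ['progress', 'make'] (min_width=13, slack=7)
Line 3: ['morning', 'blue', 'blue'] (min_width=17, slack=3)
Line 4: ['bee', 'paper', 'sweet'] (min_width=15, slack=5)
Line 5: ['dinosaur', 'mountain', 'or'] (min_width=20, slack=0)
Line 6: ['desert'] (min_width=6, slack=14)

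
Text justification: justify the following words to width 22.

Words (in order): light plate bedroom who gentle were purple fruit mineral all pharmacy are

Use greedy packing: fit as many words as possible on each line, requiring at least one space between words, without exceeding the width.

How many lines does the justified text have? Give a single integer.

Line 1: ['light', 'plate', 'bedroom'] (min_width=19, slack=3)
Line 2: ['who', 'gentle', 'were', 'purple'] (min_width=22, slack=0)
Line 3: ['fruit', 'mineral', 'all'] (min_width=17, slack=5)
Line 4: ['pharmacy', 'are'] (min_width=12, slack=10)
Total lines: 4

Answer: 4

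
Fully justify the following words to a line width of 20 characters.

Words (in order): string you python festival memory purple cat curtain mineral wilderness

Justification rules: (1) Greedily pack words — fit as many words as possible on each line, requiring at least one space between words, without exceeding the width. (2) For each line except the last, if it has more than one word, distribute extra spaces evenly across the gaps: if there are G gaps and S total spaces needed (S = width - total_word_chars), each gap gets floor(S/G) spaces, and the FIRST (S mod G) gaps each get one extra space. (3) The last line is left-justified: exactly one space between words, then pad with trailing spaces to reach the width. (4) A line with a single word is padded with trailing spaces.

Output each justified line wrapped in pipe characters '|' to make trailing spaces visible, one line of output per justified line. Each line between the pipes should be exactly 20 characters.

Line 1: ['string', 'you', 'python'] (min_width=17, slack=3)
Line 2: ['festival', 'memory'] (min_width=15, slack=5)
Line 3: ['purple', 'cat', 'curtain'] (min_width=18, slack=2)
Line 4: ['mineral', 'wilderness'] (min_width=18, slack=2)

Answer: |string   you  python|
|festival      memory|
|purple  cat  curtain|
|mineral wilderness  |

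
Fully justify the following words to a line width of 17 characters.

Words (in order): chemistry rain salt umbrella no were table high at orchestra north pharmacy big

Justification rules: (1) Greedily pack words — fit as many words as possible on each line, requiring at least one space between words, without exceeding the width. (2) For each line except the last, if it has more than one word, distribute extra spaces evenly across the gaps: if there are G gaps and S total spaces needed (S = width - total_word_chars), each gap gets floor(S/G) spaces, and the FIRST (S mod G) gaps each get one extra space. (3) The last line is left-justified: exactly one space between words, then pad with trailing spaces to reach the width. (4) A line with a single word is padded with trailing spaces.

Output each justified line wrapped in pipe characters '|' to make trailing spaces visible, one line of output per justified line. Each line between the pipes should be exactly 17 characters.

Line 1: ['chemistry', 'rain'] (min_width=14, slack=3)
Line 2: ['salt', 'umbrella', 'no'] (min_width=16, slack=1)
Line 3: ['were', 'table', 'high'] (min_width=15, slack=2)
Line 4: ['at', 'orchestra'] (min_width=12, slack=5)
Line 5: ['north', 'pharmacy'] (min_width=14, slack=3)
Line 6: ['big'] (min_width=3, slack=14)

Answer: |chemistry    rain|
|salt  umbrella no|
|were  table  high|
|at      orchestra|
|north    pharmacy|
|big              |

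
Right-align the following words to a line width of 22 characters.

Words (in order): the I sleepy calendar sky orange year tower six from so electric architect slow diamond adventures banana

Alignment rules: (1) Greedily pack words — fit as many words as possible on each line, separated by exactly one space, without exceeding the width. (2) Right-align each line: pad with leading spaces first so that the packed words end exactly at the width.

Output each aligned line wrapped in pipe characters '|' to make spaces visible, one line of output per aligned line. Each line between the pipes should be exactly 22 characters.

Line 1: ['the', 'I', 'sleepy', 'calendar'] (min_width=21, slack=1)
Line 2: ['sky', 'orange', 'year', 'tower'] (min_width=21, slack=1)
Line 3: ['six', 'from', 'so', 'electric'] (min_width=20, slack=2)
Line 4: ['architect', 'slow', 'diamond'] (min_width=22, slack=0)
Line 5: ['adventures', 'banana'] (min_width=17, slack=5)

Answer: | the I sleepy calendar|
| sky orange year tower|
|  six from so electric|
|architect slow diamond|
|     adventures banana|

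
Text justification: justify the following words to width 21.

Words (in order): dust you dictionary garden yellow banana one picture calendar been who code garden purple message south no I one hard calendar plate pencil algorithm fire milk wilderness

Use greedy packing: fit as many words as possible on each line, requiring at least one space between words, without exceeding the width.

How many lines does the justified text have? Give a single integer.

Line 1: ['dust', 'you', 'dictionary'] (min_width=19, slack=2)
Line 2: ['garden', 'yellow', 'banana'] (min_width=20, slack=1)
Line 3: ['one', 'picture', 'calendar'] (min_width=20, slack=1)
Line 4: ['been', 'who', 'code', 'garden'] (min_width=20, slack=1)
Line 5: ['purple', 'message', 'south'] (min_width=20, slack=1)
Line 6: ['no', 'I', 'one', 'hard'] (min_width=13, slack=8)
Line 7: ['calendar', 'plate', 'pencil'] (min_width=21, slack=0)
Line 8: ['algorithm', 'fire', 'milk'] (min_width=19, slack=2)
Line 9: ['wilderness'] (min_width=10, slack=11)
Total lines: 9

Answer: 9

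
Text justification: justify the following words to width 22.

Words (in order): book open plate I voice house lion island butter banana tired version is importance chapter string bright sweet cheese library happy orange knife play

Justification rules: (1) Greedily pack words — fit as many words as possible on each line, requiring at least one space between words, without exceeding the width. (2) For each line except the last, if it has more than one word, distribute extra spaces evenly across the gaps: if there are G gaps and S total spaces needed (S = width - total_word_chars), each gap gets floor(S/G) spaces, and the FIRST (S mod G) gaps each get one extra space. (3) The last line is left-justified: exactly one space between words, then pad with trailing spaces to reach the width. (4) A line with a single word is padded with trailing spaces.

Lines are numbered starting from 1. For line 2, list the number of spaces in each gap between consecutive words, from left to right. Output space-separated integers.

Answer: 4 4

Derivation:
Line 1: ['book', 'open', 'plate', 'I'] (min_width=17, slack=5)
Line 2: ['voice', 'house', 'lion'] (min_width=16, slack=6)
Line 3: ['island', 'butter', 'banana'] (min_width=20, slack=2)
Line 4: ['tired', 'version', 'is'] (min_width=16, slack=6)
Line 5: ['importance', 'chapter'] (min_width=18, slack=4)
Line 6: ['string', 'bright', 'sweet'] (min_width=19, slack=3)
Line 7: ['cheese', 'library', 'happy'] (min_width=20, slack=2)
Line 8: ['orange', 'knife', 'play'] (min_width=17, slack=5)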